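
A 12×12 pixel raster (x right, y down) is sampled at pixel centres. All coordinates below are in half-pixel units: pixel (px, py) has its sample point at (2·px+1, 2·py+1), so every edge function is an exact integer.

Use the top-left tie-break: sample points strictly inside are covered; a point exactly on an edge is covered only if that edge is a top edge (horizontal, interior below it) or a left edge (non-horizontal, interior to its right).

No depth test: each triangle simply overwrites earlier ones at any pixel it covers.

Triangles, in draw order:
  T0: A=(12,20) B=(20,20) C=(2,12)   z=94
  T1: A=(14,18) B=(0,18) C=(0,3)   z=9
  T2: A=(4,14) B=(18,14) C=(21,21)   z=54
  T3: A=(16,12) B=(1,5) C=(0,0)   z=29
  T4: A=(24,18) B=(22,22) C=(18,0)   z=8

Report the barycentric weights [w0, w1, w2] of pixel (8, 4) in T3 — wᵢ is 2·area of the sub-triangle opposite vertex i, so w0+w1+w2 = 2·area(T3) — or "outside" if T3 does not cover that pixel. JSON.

T0:
  2·area = 64  (B↔C swapped to make it positive)
  edge (12, 20)→(2, 12): d=(-10,-8) top-left  bias=+0
  edge (2, 12)→(20, 20): d=(18,8) right/bottom  bias=-1
  edge (20, 20)→(12, 20): d=(-8,0) right/bottom  bias=-1
    (3,7)@(7, 15): e=[10,14,40] → #
    (4,7)@(9, 15): e=[26,-2,40] → ·
    (3,8)@(7, 17): e=[-10,50,24] → ·
    (4,8)@(9, 17): e=[6,34,24] → #
    (5,8)@(11, 17): e=[22,18,24] → #
    (6,8)@(13, 17): e=[38,2,24] → #
    (7,8)@(15, 17): e=[54,-14,24] → ·
    (4,9)@(9, 19): e=[-14,70,8] → ·
    (5,9)@(11, 19): e=[2,54,8] → #
    (7,9)@(15, 19): e=[34,22,8] → #
    (8,9)@(17, 19): e=[50,6,8] → #
    (9,9)@(19, 19): e=[66,-10,8] → ·
  covered (8 px):
    · · · · · · · · · · · ·
    · · · · · · · · · · · ·
    · · · · · · · · · · · ·
    · · · · · · · · · · · ·
    · · · · · · · · · · · ·
    · · · · · · · · · · · ·
    · · · · · · · · · · · ·
    · · · # · · · · · · · ·
    · · · · # # # · · · · ·
    · · · · · # # # # · · ·
    · · · · · · · · · · · ·
    · · · · · · · · · · · ·
T1:
  2·area = 210
  edge (14, 18)→(0, 18): d=(-14,0) right/bottom  bias=-1
  edge (0, 18)→(0, 3): d=(0,-15) top-left  bias=+0
  edge (0, 3)→(14, 18): d=(14,15) right/bottom  bias=-1
    (0,2)@(1, 5): e=[182,15,13] → #
    (1,2)@(3, 5): e=[182,45,-17] → ·
    (0,3)@(1, 7): e=[154,15,41] → #
    (1,3)@(3, 7): e=[154,45,11] → #
    (2,3)@(5, 7): e=[154,75,-19] → ·
    (0,4)@(1, 9): e=[126,15,69] → #
    (2,4)@(5, 9): e=[126,75,9] → #
    (3,4)@(7, 9): e=[126,105,-21] → ·
    (0,5)@(1, 11): e=[98,15,97] → #
    (3,5)@(7, 11): e=[98,105,7] → #
    (4,5)@(9, 11): e=[98,135,-23] → ·
    (0,6)@(1, 13): e=[70,15,125] → #
  covered (28 px):
    · · · · · · · · · · · ·
    · · · · · · · · · · · ·
    # · · · · · · · · · · ·
    # # · · · · · · · · · ·
    # # # · · · · · · · · ·
    # # # # · · · · · · · ·
    # # # # # · · · · · · ·
    # # # # # # · · · · · ·
    # # # # # # # · · · · ·
    · · · · · · · · · · · ·
    · · · · · · · · · · · ·
    · · · · · · · · · · · ·
T2:
  2·area = 98
  edge (4, 14)→(18, 14): d=(14,0) top-left  bias=+0
  edge (18, 14)→(21, 21): d=(3,7) right/bottom  bias=-1
  edge (21, 21)→(4, 14): d=(-17,-7) top-left  bias=+0
    (7,3)@(15, 7): e=[-98,0,196] → ·  [on edge]
    (3,7)@(7, 15): e=[14,80,4] → #
    (4,7)@(9, 15): e=[14,66,18] → #
    (5,7)@(11, 15): e=[14,52,32] → #
    (6,7)@(13, 15): e=[14,38,46] → #
    (7,7)@(15, 15): e=[14,24,60] → #
    (8,7)@(17, 15): e=[14,10,74] → #
    (9,7)@(19, 15): e=[14,-4,88] → ·
    (3,8)@(7, 17): e=[42,86,-30] → ·
    (4,8)@(9, 17): e=[42,72,-16] → ·
    (5,8)@(11, 17): e=[42,58,-2] → ·
    (6,8)@(13, 17): e=[42,44,12] → #
    (10,10)@(21, 21): e=[98,0,0] → ·  [on edge]
  covered (12 px):
    · · · · · · · · · · · ·
    · · · · · · · · · · · ·
    · · · · · · · · · · · ·
    · · · · · · · · · · · ·
    · · · · · · · · · · · ·
    · · · · · · · · · · · ·
    · · · · · · · · · · · ·
    · · · # # # # # # · · ·
    · · · · · · # # # # · ·
    · · · · · · · · # # · ·
    · · · · · · · · · · · ·
    · · · · · · · · · · · ·
T3:
  2·area = 68
  edge (16, 12)→(1, 5): d=(-15,-7) top-left  bias=+0
  edge (1, 5)→(0, 0): d=(-1,-5) top-left  bias=+0
  edge (0, 0)→(16, 12): d=(16,12) right/bottom  bias=-1
    (0,0)@(1, 1): e=[60,4,4] → #
    (1,0)@(3, 1): e=[74,14,-20] → ·
    (0,1)@(1, 3): e=[30,2,36] → #
    (1,1)@(3, 3): e=[44,12,12] → #
    (2,1)@(5, 3): e=[58,22,-12] → ·
    (0,2)@(1, 5): e=[0,0,68] → #  [on edge]
    (2,2)@(5, 5): e=[28,20,20] → #
    (3,2)@(7, 5): e=[42,30,-4] → ·
    (0,3)@(1, 7): e=[-30,-2,100] → ·
    (1,3)@(3, 7): e=[-16,8,76] → ·
    (2,3)@(5, 7): e=[-2,18,52] → ·
    (3,3)@(7, 7): e=[12,28,28] → #
    (1,7)@(3, 15): e=[-136,0,204] → ·  [on edge]
  covered (9 px):
    # · · · · · · · · · · ·
    # # · · · · · · · · · ·
    # # # · · · · · · · · ·
    · · · # # · · · · · · ·
    · · · · · # · · · · · ·
    · · · · · · · · · · · ·
    · · · · · · · · · · · ·
    · · · · · · · · · · · ·
    · · · · · · · · · · · ·
    · · · · · · · · · · · ·
    · · · · · · · · · · · ·
    · · · · · · · · · · · ·
T4:
  2·area = 60
  edge (24, 18)→(22, 22): d=(-2,4) right/bottom  bias=-1
  edge (22, 22)→(18, 0): d=(-4,-22) top-left  bias=+0
  edge (18, 0)→(24, 18): d=(6,18) right/bottom  bias=-1
    (9,1)@(19, 3): e=[50,10,0] → ·  [on edge]
    (9,2)@(19, 5): e=[46,2,12] → #
    (10,2)@(21, 5): e=[38,46,-24] → ·
    (9,3)@(19, 7): e=[42,-6,24] → ·
    (10,4)@(21, 9): e=[30,30,0] → ·  [on edge]
    (10,5)@(21, 11): e=[26,22,12] → #
    (11,5)@(23, 11): e=[18,66,-24] → ·
    (10,6)@(21, 13): e=[22,14,24] → #
    (11,6)@(23, 13): e=[14,58,-12] → ·
    (10,7)@(21, 15): e=[18,6,36] → #
    (11,7)@(23, 15): e=[10,50,0] → ·  [on edge]
    (10,8)@(21, 17): e=[14,-2,48] → ·
  covered (6 px):
    · · · · · · · · · · · ·
    · · · · · · · · · · · ·
    · · · · · · · · · # · ·
    · · · · · · · · · · · ·
    · · · · · · · · · · · ·
    · · · · · · · · · · # ·
    · · · · · · · · · · # ·
    · · · · · · · · · · # ·
    · · · · · · · · · · · #
    · · · · · · · · · · · #
    · · · · · · · · · · · ·
    · · · · · · · · · · · ·

Final: "outside"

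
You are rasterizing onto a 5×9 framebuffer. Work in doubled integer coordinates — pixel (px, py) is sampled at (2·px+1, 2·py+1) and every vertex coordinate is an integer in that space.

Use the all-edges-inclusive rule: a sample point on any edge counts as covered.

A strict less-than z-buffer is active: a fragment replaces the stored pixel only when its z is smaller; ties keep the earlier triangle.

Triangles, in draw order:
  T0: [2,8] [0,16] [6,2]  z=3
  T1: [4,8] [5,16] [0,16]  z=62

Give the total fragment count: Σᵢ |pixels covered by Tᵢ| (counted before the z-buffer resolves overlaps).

T0:
  2·area = 20  (B↔C swapped to make it positive)
  edge (2, 8)→(6, 2): d=(4,-6) inclusive
  edge (6, 2)→(0, 16): d=(-6,14) inclusive
  edge (0, 16)→(2, 8): d=(2,-8) inclusive
    (1,3)@(3, 7): e=[2,12,6] → X
    (2,3)@(5, 7): e=[14,-16,22] → .
    (1,4)@(3, 9): e=[10,0,10] → X  [on edge]
    (2,4)@(5, 9): e=[22,-28,26] → .
    (1,5)@(3, 11): e=[18,-12,14] → .
    (0,6)@(1, 13): e=[14,4,2] → X
    (1,6)@(3, 13): e=[26,-24,18] → .
    (0,7)@(1, 15): e=[22,-8,6] → .
  covered (3 px):
    . . . . .
    . . . . .
    . . . . .
    . X . . .
    . X . . .
    . . . . .
    X . . . .
    . . . . .
    . . . . .
T1:
  2·area = 40
  edge (4, 8)→(5, 16): d=(1,8) inclusive
  edge (5, 16)→(0, 16): d=(-5,0) inclusive
  edge (0, 16)→(4, 8): d=(4,-8) inclusive
    (1,5)@(3, 11): e=[11,25,4] → X
    (2,5)@(5, 11): e=[-5,25,20] → .
    (1,6)@(3, 13): e=[13,15,12] → X
    (2,6)@(5, 13): e=[-3,15,28] → .
    (0,7)@(1, 15): e=[31,5,4] → X
    (2,7)@(5, 15): e=[-1,5,36] → .
    (0,8)@(1, 17): e=[33,-5,12] → .
    (1,8)@(3, 17): e=[17,-5,28] → .
  covered (4 px):
    . . . . .
    . . . . .
    . . . . .
    . . . . .
    . . . . .
    . X . . .
    . X . . .
    X X . . .
    . . . . .

Result: 7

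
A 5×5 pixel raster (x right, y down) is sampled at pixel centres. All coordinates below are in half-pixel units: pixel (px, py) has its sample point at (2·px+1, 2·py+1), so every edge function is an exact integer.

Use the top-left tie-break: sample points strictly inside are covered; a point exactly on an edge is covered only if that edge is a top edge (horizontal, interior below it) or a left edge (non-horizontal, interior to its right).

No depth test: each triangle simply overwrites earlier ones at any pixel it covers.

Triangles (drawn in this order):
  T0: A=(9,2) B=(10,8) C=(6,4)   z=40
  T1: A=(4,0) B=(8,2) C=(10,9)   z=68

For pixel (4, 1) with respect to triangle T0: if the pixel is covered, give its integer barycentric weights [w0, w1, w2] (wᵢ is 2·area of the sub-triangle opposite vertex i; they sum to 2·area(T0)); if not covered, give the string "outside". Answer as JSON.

T0:
  2·area = 20
  edge (9, 2)→(10, 8): d=(1,6) right/bottom  bias=-1
  edge (10, 8)→(6, 4): d=(-4,-4) top-left  bias=+0
  edge (6, 4)→(9, 2): d=(3,-2) top-left  bias=+0
    (1,0)@(3, 1): e=[35,0,-15] → ·  [on edge]
    (2,1)@(5, 3): e=[25,0,-5] → ·  [on edge]
    (4,1)@(9, 3): e=[1,16,3] → █
    (3,2)@(7, 5): e=[15,0,5] → █  [on edge]
    (3,3)@(7, 7): e=[17,-8,11] → ·
    (4,3)@(9, 7): e=[5,0,15] → █  [on edge]
    (4,4)@(9, 9): e=[7,-8,21] → ·
  covered (4 px):
    · · · · ·
    · · · · █
    · · · █ █
    · · · · █
    · · · · ·
T1:
  2·area = 24
  edge (4, 0)→(8, 2): d=(4,2) right/bottom  bias=-1
  edge (8, 2)→(10, 9): d=(2,7) right/bottom  bias=-1
  edge (10, 9)→(4, 0): d=(-6,-9) top-left  bias=+0
    (2,0)@(5, 1): e=[2,19,3] → █
    (3,0)@(7, 1): e=[-2,5,21] → ·
    (2,1)@(5, 3): e=[10,23,-9] → ·
    (3,1)@(7, 3): e=[6,9,9] → █
    (4,1)@(9, 3): e=[2,-5,27] → ·
    (3,2)@(7, 5): e=[14,13,-3] → ·
    (4,3)@(9, 7): e=[18,3,3] → █
    (4,4)@(9, 9): e=[26,7,-9] → ·
  covered (3 px):
    · · █ · ·
    · · · █ ·
    · · · · ·
    · · · · █
    · · · · ·

Answer: [16,3,1]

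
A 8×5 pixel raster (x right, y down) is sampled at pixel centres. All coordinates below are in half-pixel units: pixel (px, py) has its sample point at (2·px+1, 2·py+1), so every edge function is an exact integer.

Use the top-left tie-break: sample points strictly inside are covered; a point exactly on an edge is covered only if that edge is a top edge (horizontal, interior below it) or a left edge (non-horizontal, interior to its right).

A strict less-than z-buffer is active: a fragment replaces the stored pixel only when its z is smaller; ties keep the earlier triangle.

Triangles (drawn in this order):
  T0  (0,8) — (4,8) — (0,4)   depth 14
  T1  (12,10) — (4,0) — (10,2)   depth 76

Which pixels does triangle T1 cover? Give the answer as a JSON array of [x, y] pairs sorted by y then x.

T0:
  2·area = 16  (B↔C swapped to make it positive)
  edge (0, 8)→(0, 4): d=(0,-4) top-left  bias=+0
  edge (0, 4)→(4, 8): d=(4,4) right/bottom  bias=-1
  edge (4, 8)→(0, 8): d=(-4,0) right/bottom  bias=-1
    (0,2)@(1, 5): e=[4,0,12] → ·  [on edge]
    (0,3)@(1, 7): e=[4,8,4] → █
    (1,3)@(3, 7): e=[12,0,4] → ·  [on edge]
    (0,4)@(1, 9): e=[4,16,-4] → ·
    (2,4)@(5, 9): e=[20,0,-4] → ·  [on edge]
  covered (1 px):
    · · · · · · · ·
    · · · · · · · ·
    · · · · · · · ·
    █ · · · · · · ·
    · · · · · · · ·
T1:
  2·area = 44
  edge (12, 10)→(4, 0): d=(-8,-10) top-left  bias=+0
  edge (4, 0)→(10, 2): d=(6,2) right/bottom  bias=-1
  edge (10, 2)→(12, 10): d=(2,8) right/bottom  bias=-1
    (2,0)@(5, 1): e=[2,4,38] → █
    (3,0)@(7, 1): e=[22,0,22] → ·  [on edge]
    (2,1)@(5, 3): e=[-14,16,42] → ·
    (3,1)@(7, 3): e=[6,12,26] → █
    (4,1)@(9, 3): e=[26,8,10] → █
    (5,1)@(11, 3): e=[46,4,-6] → ·
    (6,1)@(13, 3): e=[66,0,-22] → ·  [on edge]
    (3,2)@(7, 5): e=[-10,24,30] → ·
    (4,2)@(9, 5): e=[10,20,14] → █
    (5,2)@(11, 5): e=[30,16,-2] → ·
    (4,3)@(9, 7): e=[-6,32,18] → ·
    (5,3)@(11, 7): e=[14,28,2] → █
  covered (5 px):
    · · █ · · · · ·
    · · · █ █ · · ·
    · · · · █ · · ·
    · · · · · █ · ·
    · · · · · · · ·

Final: [[2,0],[3,1],[4,1],[4,2],[5,3]]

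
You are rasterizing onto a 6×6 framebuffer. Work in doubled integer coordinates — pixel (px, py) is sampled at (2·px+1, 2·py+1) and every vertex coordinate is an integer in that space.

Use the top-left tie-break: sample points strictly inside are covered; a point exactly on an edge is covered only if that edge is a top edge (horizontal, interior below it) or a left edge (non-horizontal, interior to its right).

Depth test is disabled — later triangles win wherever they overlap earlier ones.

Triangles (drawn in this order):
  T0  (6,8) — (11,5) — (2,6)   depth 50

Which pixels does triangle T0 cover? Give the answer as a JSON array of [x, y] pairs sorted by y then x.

T0:
  2·area = 22  (B↔C swapped to make it positive)
  edge (6, 8)→(2, 6): d=(-4,-2) top-left  bias=+0
  edge (2, 6)→(11, 5): d=(9,-1) top-left  bias=+0
  edge (11, 5)→(6, 8): d=(-5,3) right/bottom  bias=-1
    (5,2)@(11, 5): e=[22,0,0] → ·  [on edge]
    (2,3)@(5, 7): e=[2,12,8] → █
    (3,3)@(7, 7): e=[6,14,2] → █
    (4,3)@(9, 7): e=[10,16,-4] → ·
    (2,4)@(5, 9): e=[-6,30,-2] → ·
    (3,4)@(7, 9): e=[-2,32,-8] → ·
    (0,5)@(1, 11): e=[-22,44,0] → ·  [on edge]
  covered (2 px):
    · · · · · ·
    · · · · · ·
    · · · · · ·
    · · █ █ · ·
    · · · · · ·
    · · · · · ·

Final: [[2,3],[3,3]]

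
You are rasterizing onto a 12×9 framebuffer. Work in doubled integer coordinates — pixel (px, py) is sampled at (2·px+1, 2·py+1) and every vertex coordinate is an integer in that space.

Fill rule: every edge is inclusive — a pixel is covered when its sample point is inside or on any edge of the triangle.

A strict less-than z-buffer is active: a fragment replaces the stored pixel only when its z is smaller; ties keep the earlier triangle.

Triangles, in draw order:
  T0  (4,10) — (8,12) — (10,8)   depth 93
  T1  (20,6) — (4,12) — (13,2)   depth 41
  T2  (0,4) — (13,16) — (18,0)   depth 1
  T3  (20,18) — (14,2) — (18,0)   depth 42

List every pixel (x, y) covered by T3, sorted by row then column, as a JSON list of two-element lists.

T0:
  2·area = 20  (B↔C swapped to make it positive)
  edge (4, 10)→(10, 8): d=(6,-2) inclusive
  edge (10, 8)→(8, 12): d=(-2,4) inclusive
  edge (8, 12)→(4, 10): d=(-4,-2) inclusive
    (9,2)@(19, 5): e=[0,-30,50] → ·  [on edge]
    (6,3)@(13, 7): e=[0,-10,30] → ·  [on edge]
    (3,4)@(7, 9): e=[0,10,10] → #  [on edge]
    (4,4)@(9, 9): e=[4,2,14] → #
    (5,4)@(11, 9): e=[8,-6,18] → ·
    (0,5)@(1, 11): e=[0,30,-10] → ·  [on edge]
    (3,5)@(7, 11): e=[12,6,2] → #
    (4,5)@(9, 11): e=[16,-2,6] → ·
    (3,6)@(7, 13): e=[24,2,-6] → ·
  covered (3 px):
    · · · · · · · · · · · ·
    · · · · · · · · · · · ·
    · · · · · · · · · · · ·
    · · · · · · · · · · · ·
    · · · # # · · · · · · ·
    · · · # · · · · · · · ·
    · · · · · · · · · · · ·
    · · · · · · · · · · · ·
    · · · · · · · · · · · ·
T1:
  2·area = 106
  edge (20, 6)→(4, 12): d=(-16,6) inclusive
  edge (4, 12)→(13, 2): d=(9,-10) inclusive
  edge (13, 2)→(20, 6): d=(7,4) inclusive
    (6,1)@(13, 3): e=[90,9,7] → #
    (7,1)@(15, 3): e=[78,29,-1] → ·
    (5,2)@(11, 5): e=[70,7,29] → #
    (7,2)@(15, 5): e=[46,47,13] → #
    (8,2)@(17, 5): e=[34,67,5] → #
    (9,2)@(19, 5): e=[22,87,-3] → ·
    (4,3)@(9, 7): e=[50,5,51] → #
    (9,3)@(19, 7): e=[-10,105,11] → ·
    (3,4)@(7, 9): e=[30,3,73] → #
    (6,4)@(13, 9): e=[-6,63,49] → ·
    (7,4)@(15, 9): e=[-18,83,41] → ·
    (8,4)@(17, 9): e=[-30,103,33] → ·
  covered (14 px):
    · · · · · · · · · · · ·
    · · · · · · # · · · · ·
    · · · · · # # # # · · ·
    · · · · # # # # # · · ·
    · · · # # # · · · · · ·
    · · # · · · · · · · · ·
    · · · · · · · · · · · ·
    · · · · · · · · · · · ·
    · · · · · · · · · · · ·
T2:
  2·area = 268  (B↔C swapped to make it positive)
  edge (0, 4)→(18, 0): d=(18,-4) inclusive
  edge (18, 0)→(13, 16): d=(-5,16) inclusive
  edge (13, 16)→(0, 4): d=(-13,-12) inclusive
    (7,0)@(15, 1): e=[6,43,219] → #
    (8,0)@(17, 1): e=[14,11,243] → #
    (9,0)@(19, 1): e=[22,-21,267] → ·
    (2,1)@(5, 3): e=[2,193,73] → #
    (3,1)@(7, 3): e=[10,161,97] → #
    (4,1)@(9, 3): e=[18,129,121] → #
    (5,1)@(11, 3): e=[26,97,145] → #
    (6,1)@(13, 3): e=[34,65,169] → #
    (9,1)@(19, 3): e=[58,-31,241] → ·
    (1,2)@(3, 5): e=[30,215,23] → #
    (8,2)@(17, 5): e=[86,-9,191] → ·
    (1,3)@(3, 7): e=[66,205,-3] → ·
  covered (33 px):
    · · · · · · · # # · · ·
    · · # # # # # # # · · ·
    · # # # # # # # · · · ·
    · · # # # # # # · · · ·
    · · · # # # # # · · · ·
    · · · · # # # · · · · ·
    · · · · · # # · · · · ·
    · · · · · · # · · · · ·
    · · · · · · · · · · · ·
T3:
  2·area = 76
  edge (20, 18)→(14, 2): d=(-6,-16) inclusive
  edge (14, 2)→(18, 0): d=(4,-2) inclusive
  edge (18, 0)→(20, 18): d=(2,18) inclusive
    (8,0)@(17, 1): e=[54,2,20] → #
    (9,0)@(19, 1): e=[86,6,-16] → ·
    (7,1)@(15, 3): e=[10,6,60] → #
    (9,1)@(19, 3): e=[74,14,-12] → ·
    (7,2)@(15, 5): e=[-2,14,64] → ·
    (8,2)@(17, 5): e=[30,18,28] → #
    (9,2)@(19, 5): e=[62,22,-8] → ·
    (8,3)@(17, 7): e=[18,26,32] → #
    (9,3)@(19, 7): e=[50,30,-4] → ·
    (8,4)@(17, 9): e=[6,34,36] → #
    (9,4)@(19, 9): e=[38,38,0] → #  [on edge]
    (10,4)@(21, 9): e=[70,42,-36] → ·
  covered (10 px):
    · · · · · · · · # · · ·
    · · · · · · · # # · · ·
    · · · · · · · · # · · ·
    · · · · · · · · # · · ·
    · · · · · · · · # # · ·
    · · · · · · · · · # · ·
    · · · · · · · · · # · ·
    · · · · · · · · · # · ·
    · · · · · · · · · · · ·

Result: [[8,0],[7,1],[8,1],[8,2],[8,3],[8,4],[9,4],[9,5],[9,6],[9,7]]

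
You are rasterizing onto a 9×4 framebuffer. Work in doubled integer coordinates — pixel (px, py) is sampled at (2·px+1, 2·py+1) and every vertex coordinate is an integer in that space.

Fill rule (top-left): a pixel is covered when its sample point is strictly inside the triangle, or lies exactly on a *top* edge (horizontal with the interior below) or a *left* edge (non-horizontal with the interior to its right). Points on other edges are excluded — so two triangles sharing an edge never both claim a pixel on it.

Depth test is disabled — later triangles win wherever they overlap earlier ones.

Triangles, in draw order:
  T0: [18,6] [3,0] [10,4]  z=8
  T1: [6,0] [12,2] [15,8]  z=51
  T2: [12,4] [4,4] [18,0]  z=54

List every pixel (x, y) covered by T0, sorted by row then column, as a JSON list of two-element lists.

T0:
  2·area = 18  (B↔C swapped to make it positive)
  edge (18, 6)→(10, 4): d=(-8,-2) top-left  bias=+0
  edge (10, 4)→(3, 0): d=(-7,-4) top-left  bias=+0
  edge (3, 0)→(18, 6): d=(15,6) right/bottom  bias=-1
    (2,0)@(5, 1): e=[14,1,3] → █
    (3,0)@(7, 1): e=[18,9,-9] → ·
    (2,1)@(5, 3): e=[-2,-13,33] → ·
    (4,1)@(9, 3): e=[6,3,9] → █
    (5,1)@(11, 3): e=[10,11,-3] → ·
    (4,2)@(9, 5): e=[-10,-11,39] → ·
    (7,2)@(15, 5): e=[2,13,3] → █
    (8,2)@(17, 5): e=[6,21,-9] → ·
    (7,3)@(15, 7): e=[-14,-1,33] → ·
  covered (3 px):
    · · █ · · · · · ·
    · · · · █ · · · ·
    · · · · · · · █ ·
    · · · · · · · · ·
T1:
  2·area = 30
  edge (6, 0)→(12, 2): d=(6,2) right/bottom  bias=-1
  edge (12, 2)→(15, 8): d=(3,6) right/bottom  bias=-1
  edge (15, 8)→(6, 0): d=(-9,-8) top-left  bias=+0
    (4,0)@(9, 1): e=[0,15,15] → ·  [on edge]
    (5,1)@(11, 3): e=[8,9,13] → █
    (6,1)@(13, 3): e=[4,-3,29] → ·
    (7,1)@(15, 3): e=[0,-15,45] → ·  [on edge]
    (5,2)@(11, 5): e=[20,15,-5] → ·
    (6,2)@(13, 5): e=[16,3,11] → █
    (7,2)@(15, 5): e=[12,-9,27] → ·
    (6,3)@(13, 7): e=[28,9,-7] → ·
  covered (2 px):
    · · · · · · · · ·
    · · · · · █ · · ·
    · · · · · · █ · ·
    · · · · · · · · ·
T2:
  2·area = 32
  edge (12, 4)→(4, 4): d=(-8,0) right/bottom  bias=-1
  edge (4, 4)→(18, 0): d=(14,-4) top-left  bias=+0
  edge (18, 0)→(12, 4): d=(-6,4) right/bottom  bias=-1
    (7,0)@(15, 1): e=[24,2,6] → █
    (8,0)@(17, 1): e=[24,10,-2] → ·
    (4,1)@(9, 3): e=[8,6,18] → █
    (5,1)@(11, 3): e=[8,14,10] → █
    (6,1)@(13, 3): e=[8,22,2] → █
    (7,1)@(15, 3): e=[8,30,-6] → ·
    (4,2)@(9, 5): e=[-8,34,6] → ·
    (5,2)@(11, 5): e=[-8,42,-2] → ·
    (6,2)@(13, 5): e=[-8,50,-10] → ·
  covered (4 px):
    · · · · · · · █ ·
    · · · · █ █ █ · ·
    · · · · · · · · ·
    · · · · · · · · ·

Answer: [[2,0],[4,1],[7,2]]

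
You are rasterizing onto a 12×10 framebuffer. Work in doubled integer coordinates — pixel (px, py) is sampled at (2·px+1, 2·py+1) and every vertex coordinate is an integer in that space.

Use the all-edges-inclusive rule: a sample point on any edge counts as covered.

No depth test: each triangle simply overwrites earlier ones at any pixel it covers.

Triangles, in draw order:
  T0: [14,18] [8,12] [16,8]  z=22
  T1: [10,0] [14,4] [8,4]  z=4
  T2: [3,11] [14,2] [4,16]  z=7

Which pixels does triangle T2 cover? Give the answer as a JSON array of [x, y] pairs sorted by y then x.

T0:
  2·area = 72
  edge (14, 18)→(8, 12): d=(-6,-6) inclusive
  edge (8, 12)→(16, 8): d=(8,-4) inclusive
  edge (16, 8)→(14, 18): d=(-2,10) inclusive
    (8,1)@(17, 3): e=[108,-36,0] → ·  [on edge]
    (0,2)@(1, 5): e=[0,-84,156] → ·  [on edge]
    (1,3)@(3, 7): e=[0,-60,132] → ·  [on edge]
    (2,4)@(5, 9): e=[0,-36,108] → ·  [on edge]
    (7,4)@(15, 9): e=[60,4,8] → █
    (8,4)@(17, 9): e=[72,12,-12] → ·
    (3,5)@(7, 11): e=[0,-12,84] → ·  [on edge]
    (5,5)@(11, 11): e=[24,4,44] → █
    (6,5)@(13, 11): e=[36,12,24] → █
    (8,5)@(17, 11): e=[60,28,-16] → ·
    (4,6)@(9, 13): e=[0,12,60] → █  [on edge]
    (7,6)@(15, 13): e=[36,36,0] → █  [on edge]
    (5,7)@(11, 15): e=[0,36,36] → █  [on edge]
    (6,8)@(13, 17): e=[0,60,12] → █  [on edge]
    (7,9)@(15, 19): e=[0,84,-12] → ·  [on edge]
  covered (11 px):
    · · · · · · · · · · · ·
    · · · · · · · · · · · ·
    · · · · · · · · · · · ·
    · · · · · · · · · · · ·
    · · · · · · · █ · · · ·
    · · · · · █ █ █ · · · ·
    · · · · █ █ █ █ · · · ·
    · · · · · █ █ · · · · ·
    · · · · · · █ · · · · ·
    · · · · · · · · · · · ·
T1:
  2·area = 24
  edge (10, 0)→(14, 4): d=(4,4) inclusive
  edge (14, 4)→(8, 4): d=(-6,0) inclusive
  edge (8, 4)→(10, 0): d=(2,-4) inclusive
    (5,0)@(11, 1): e=[0,18,6] → █  [on edge]
    (6,0)@(13, 1): e=[-8,18,14] → ·
    (4,1)@(9, 3): e=[16,6,2] → █
    (6,1)@(13, 3): e=[0,6,18] → █  [on edge]
    (7,1)@(15, 3): e=[-8,6,26] → ·
    (4,2)@(9, 5): e=[24,-6,6] → ·
    (5,2)@(11, 5): e=[16,-6,14] → ·
    (6,2)@(13, 5): e=[8,-6,22] → ·
    (7,2)@(15, 5): e=[0,-6,30] → ·  [on edge]
    (8,3)@(17, 7): e=[0,-18,42] → ·  [on edge]
    (9,4)@(19, 9): e=[0,-30,54] → ·  [on edge]
    (10,5)@(21, 11): e=[0,-42,66] → ·  [on edge]
    (11,6)@(23, 13): e=[0,-54,78] → ·  [on edge]
  covered (4 px):
    · · · · · █ · · · · · ·
    · · · · █ █ █ · · · · ·
    · · · · · · · · · · · ·
    · · · · · · · · · · · ·
    · · · · · · · · · · · ·
    · · · · · · · · · · · ·
    · · · · · · · · · · · ·
    · · · · · · · · · · · ·
    · · · · · · · · · · · ·
    · · · · · · · · · · · ·
T2:
  2·area = 64
  edge (3, 11)→(14, 2): d=(11,-9) inclusive
  edge (14, 2)→(4, 16): d=(-10,14) inclusive
  edge (4, 16)→(3, 11): d=(-1,-5) inclusive
    (0,0)@(1, 1): e=[-128,192,0] → ·  [on edge]
    (6,1)@(13, 3): e=[2,4,58] → █
    (7,1)@(15, 3): e=[20,-24,68] → ·
    (5,2)@(11, 5): e=[6,12,46] → █
    (6,2)@(13, 5): e=[24,-16,56] → ·
    (4,3)@(9, 7): e=[10,20,34] → █
    (5,3)@(11, 7): e=[28,-8,44] → ·
    (3,4)@(7, 9): e=[14,28,22] → █
    (4,4)@(9, 9): e=[32,0,32] → █  [on edge]
    (5,4)@(11, 9): e=[50,-28,42] → ·
    (1,5)@(3, 11): e=[0,64,0] → █  [on edge]
    (2,5)@(5, 11): e=[18,36,10] → █
  covered (9 px):
    · · · · · · · · · · · ·
    · · · · · · █ · · · · ·
    · · · · · █ · · · · · ·
    · · · · █ · · · · · · ·
    · · · █ █ · · · · · · ·
    · █ █ █ · · · · · · · ·
    · · █ · · · · · · · · ·
    · · · · · · · · · · · ·
    · · · · · · · · · · · ·
    · · · · · · · · · · · ·

Answer: [[6,1],[5,2],[4,3],[3,4],[4,4],[1,5],[2,5],[3,5],[2,6]]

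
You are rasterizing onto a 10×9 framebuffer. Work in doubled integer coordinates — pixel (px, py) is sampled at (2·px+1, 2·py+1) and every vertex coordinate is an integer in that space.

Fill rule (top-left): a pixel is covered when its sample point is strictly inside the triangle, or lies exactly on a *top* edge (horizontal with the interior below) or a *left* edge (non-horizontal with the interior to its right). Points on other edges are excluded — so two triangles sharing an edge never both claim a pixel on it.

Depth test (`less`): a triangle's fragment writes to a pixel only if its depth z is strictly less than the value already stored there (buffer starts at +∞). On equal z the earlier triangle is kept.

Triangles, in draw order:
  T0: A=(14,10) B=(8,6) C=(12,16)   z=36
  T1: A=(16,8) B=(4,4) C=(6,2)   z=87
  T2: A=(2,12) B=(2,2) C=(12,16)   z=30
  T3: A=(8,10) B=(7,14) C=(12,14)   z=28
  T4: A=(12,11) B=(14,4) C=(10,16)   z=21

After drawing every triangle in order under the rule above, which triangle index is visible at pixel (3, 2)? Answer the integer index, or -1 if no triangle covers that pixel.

T0:
  2·area = 44  (B↔C swapped to make it positive)
  edge (14, 10)→(12, 16): d=(-2,6) right/bottom  bias=-1
  edge (12, 16)→(8, 6): d=(-4,-10) top-left  bias=+0
  edge (8, 6)→(14, 10): d=(6,4) right/bottom  bias=-1
    (8,0)@(17, 1): e=[0,110,-66] → ·  [on edge]
    (4,3)@(9, 7): e=[36,6,2] → #
    (5,3)@(11, 7): e=[24,26,-6] → ·
    (7,3)@(15, 7): e=[0,66,-22] → ·  [on edge]
    (4,4)@(9, 9): e=[32,-2,14] → ·
    (5,4)@(11, 9): e=[20,18,6] → #
    (6,4)@(13, 9): e=[8,38,-2] → ·
    (5,5)@(11, 11): e=[16,10,18] → #
    (6,5)@(13, 11): e=[4,30,10] → #
    (7,5)@(15, 11): e=[-8,50,2] → ·
    (5,6)@(11, 13): e=[12,2,30] → #
    (6,6)@(13, 13): e=[0,22,22] → ·  [on edge]
  covered (5 px):
    · · · · · · · · · ·
    · · · · · · · · · ·
    · · · · · · · · · ·
    · · · · # · · · · ·
    · · · · · # · · · ·
    · · · · · # # · · ·
    · · · · · # · · · ·
    · · · · · · · · · ·
    · · · · · · · · · ·
T1:
  2·area = 32
  edge (16, 8)→(4, 4): d=(-12,-4) top-left  bias=+0
  edge (4, 4)→(6, 2): d=(2,-2) top-left  bias=+0
  edge (6, 2)→(16, 8): d=(10,6) right/bottom  bias=-1
    (3,0)@(7, 1): e=[48,0,-16] → ·  [on edge]
    (0,1)@(1, 3): e=[0,-8,40] → ·  [on edge]
    (2,1)@(5, 3): e=[16,0,16] → #  [on edge]
    (3,1)@(7, 3): e=[24,4,4] → #
    (4,1)@(9, 3): e=[32,8,-8] → ·
    (1,2)@(3, 5): e=[-16,0,48] → ·  [on edge]
    (2,2)@(5, 5): e=[-8,4,36] → ·
    (3,2)@(7, 5): e=[0,8,24] → #  [on edge]
    (4,2)@(9, 5): e=[8,12,12] → #
    (5,2)@(11, 5): e=[16,16,0] → ·  [on edge]
    (0,3)@(1, 7): e=[-48,0,80] → ·  [on edge]
    (3,3)@(7, 7): e=[-24,12,44] → ·
    (6,3)@(13, 7): e=[0,24,8] → #  [on edge]
    (9,4)@(19, 9): e=[0,40,-8] → ·  [on edge]
  covered (5 px):
    · · · · · · · · · ·
    · · # # · · · · · ·
    · · · # # · · · · ·
    · · · · · · # · · ·
    · · · · · · · · · ·
    · · · · · · · · · ·
    · · · · · · · · · ·
    · · · · · · · · · ·
    · · · · · · · · · ·
T2:
  2·area = 100
  edge (2, 12)→(2, 2): d=(0,-10) top-left  bias=+0
  edge (2, 2)→(12, 16): d=(10,14) right/bottom  bias=-1
  edge (12, 16)→(2, 12): d=(-10,-4) top-left  bias=+0
    (1,2)@(3, 5): e=[10,16,74] → #
    (2,2)@(5, 5): e=[30,-12,82] → ·
    (1,3)@(3, 7): e=[10,36,54] → #
    (2,3)@(5, 7): e=[30,8,62] → #
    (3,3)@(7, 7): e=[50,-20,70] → ·
    (1,4)@(3, 9): e=[10,56,34] → #
    (3,4)@(7, 9): e=[50,0,50] → ·  [on edge]
    (1,5)@(3, 11): e=[10,76,14] → #
    (3,5)@(7, 11): e=[50,20,30] → #
    (4,5)@(9, 11): e=[70,-8,38] → ·
    (1,6)@(3, 13): e=[10,96,-6] → ·
    (2,6)@(5, 13): e=[30,68,2] → #
  covered (12 px):
    · · · · · · · · · ·
    · · · · · · · · · ·
    · # · · · · · · · ·
    · # # · · · · · · ·
    · # # · · · · · · ·
    · # # # · · · · · ·
    · · # # # · · · · ·
    · · · · · # · · · ·
    · · · · · · · · · ·
T3:
  2·area = 20  (B↔C swapped to make it positive)
  edge (8, 10)→(12, 14): d=(4,4) right/bottom  bias=-1
  edge (12, 14)→(7, 14): d=(-5,0) right/bottom  bias=-1
  edge (7, 14)→(8, 10): d=(1,-4) top-left  bias=+0
    (0,1)@(1, 3): e=[0,55,-35] → ·  [on edge]
    (1,2)@(3, 5): e=[0,45,-25] → ·  [on edge]
    (2,3)@(5, 7): e=[0,35,-15] → ·  [on edge]
    (3,4)@(7, 9): e=[0,25,-5] → ·  [on edge]
    (4,5)@(9, 11): e=[0,15,5] → ·  [on edge]
    (4,6)@(9, 13): e=[8,5,7] → #
    (5,6)@(11, 13): e=[0,5,15] → ·  [on edge]
    (4,7)@(9, 15): e=[16,-5,9] → ·
    (6,7)@(13, 15): e=[0,-5,25] → ·  [on edge]
    (7,8)@(15, 17): e=[0,-15,35] → ·  [on edge]
  covered (1 px):
    · · · · · · · · · ·
    · · · · · · · · · ·
    · · · · · · · · · ·
    · · · · · · · · · ·
    · · · · · · · · · ·
    · · · · · · · · · ·
    · · · · # · · · · ·
    · · · · · · · · · ·
    · · · · · · · · · ·
T4:
  2·area = 4  (B↔C swapped to make it positive)
  edge (12, 11)→(10, 16): d=(-2,5) right/bottom  bias=-1
  edge (10, 16)→(14, 4): d=(4,-12) top-left  bias=+0
  edge (14, 4)→(12, 11): d=(-2,7) right/bottom  bias=-1
    (7,0)@(15, 1): e=[5,0,-1] → ·  [on edge]
    (6,3)@(13, 7): e=[3,0,1] → #  [on edge]
    (7,3)@(15, 7): e=[-7,24,-13] → ·
    (6,4)@(13, 9): e=[-1,8,-3] → ·
    (5,6)@(11, 13): e=[1,0,3] → #  [on edge]
    (6,6)@(13, 13): e=[-9,24,-11] → ·
    (5,7)@(11, 15): e=[-3,8,-1] → ·
  covered (2 px):
    · · · · · · · · · ·
    · · · · · · · · · ·
    · · · · · · · · · ·
    · · · · · · # · · ·
    · · · · · · · · · ·
    · · · · · · · · · ·
    · · · · · # · · · ·
    · · · · · · · · · ·
    · · · · · · · · · ·

Z-buffer (winner per pixel, '.' = empty):
  . . . . . . . . . .
  . . 1 1 . . . . . .
  . 2 . 1 1 . . . . .
  . 2 2 . 0 . 4 . . .
  . 2 2 . . 0 . . . .
  . 2 2 2 . 0 0 . . .
  . . 2 2 3 4 . . . .
  . . . . . 2 . . . .
  . . . . . . . . . .

Result: 1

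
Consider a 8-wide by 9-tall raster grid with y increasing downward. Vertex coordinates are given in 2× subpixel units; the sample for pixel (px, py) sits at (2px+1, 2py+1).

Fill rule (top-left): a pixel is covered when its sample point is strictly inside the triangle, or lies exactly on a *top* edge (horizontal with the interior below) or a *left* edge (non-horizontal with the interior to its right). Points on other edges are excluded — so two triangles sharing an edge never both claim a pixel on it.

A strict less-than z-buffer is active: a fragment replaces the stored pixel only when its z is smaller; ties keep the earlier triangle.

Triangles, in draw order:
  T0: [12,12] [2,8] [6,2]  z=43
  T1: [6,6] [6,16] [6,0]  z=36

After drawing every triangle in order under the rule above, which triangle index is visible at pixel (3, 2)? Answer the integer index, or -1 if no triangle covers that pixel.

T0:
  2·area = 76
  edge (12, 12)→(2, 8): d=(-10,-4) top-left  bias=+0
  edge (2, 8)→(6, 2): d=(4,-6) top-left  bias=+0
  edge (6, 2)→(12, 12): d=(6,10) right/bottom  bias=-1
    (2,2)@(5, 5): e=[42,6,28] → X
    (3,2)@(7, 5): e=[50,18,8] → X
    (4,2)@(9, 5): e=[58,30,-12] → .
    (1,3)@(3, 7): e=[14,2,60] → X
    (4,3)@(9, 7): e=[38,38,0] → .  [on edge]
    (1,4)@(3, 9): e=[-6,10,72] → .
    (2,4)@(5, 9): e=[2,22,52] → X
    (4,4)@(9, 9): e=[18,46,12] → X
    (5,4)@(11, 9): e=[26,58,-8] → .
    (2,5)@(5, 11): e=[-18,30,64] → .
    (3,5)@(7, 11): e=[-10,42,44] → .
    (4,5)@(9, 11): e=[-2,54,24] → .
    (7,8)@(15, 17): e=[-38,114,0] → .  [on edge]
  covered (9 px):
    . . . . . . . .
    . . . . . . . .
    . . X X . . . .
    . X X X . . . .
    . . X X X . . .
    . . . . . X . .
    . . . . . . . .
    . . . . . . . .
    . . . . . . . .
T1:
  degenerate (2·area = 0) — covers nothing

Z-buffer (winner per pixel, '.' = empty):
  . . . . . . . .
  . . . . . . . .
  . . 0 0 . . . .
  . 0 0 0 . . . .
  . . 0 0 0 . . .
  . . . . . 0 . .
  . . . . . . . .
  . . . . . . . .
  . . . . . . . .

Final: 0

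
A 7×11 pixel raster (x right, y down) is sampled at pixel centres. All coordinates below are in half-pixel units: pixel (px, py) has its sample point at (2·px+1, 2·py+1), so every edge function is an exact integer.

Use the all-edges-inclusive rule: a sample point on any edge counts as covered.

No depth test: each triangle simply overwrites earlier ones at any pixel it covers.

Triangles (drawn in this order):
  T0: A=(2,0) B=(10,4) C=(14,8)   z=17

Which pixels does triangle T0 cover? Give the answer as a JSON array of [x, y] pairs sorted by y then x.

T0:
  2·area = 16
  edge (2, 0)→(10, 4): d=(8,4) inclusive
  edge (10, 4)→(14, 8): d=(4,4) inclusive
  edge (14, 8)→(2, 0): d=(-12,-8) inclusive
    (3,0)@(7, 1): e=[-12,0,28] → ·  [on edge]
    (3,1)@(7, 3): e=[4,8,4] → █
    (4,1)@(9, 3): e=[-4,0,20] → ·  [on edge]
    (3,2)@(7, 5): e=[20,16,-20] → ·
    (5,2)@(11, 5): e=[4,0,12] → █  [on edge]
    (6,2)@(13, 5): e=[-4,-8,28] → ·
    (5,3)@(11, 7): e=[20,8,-12] → ·
    (6,3)@(13, 7): e=[12,0,4] → █  [on edge]
    (6,4)@(13, 9): e=[28,8,-20] → ·
  covered (3 px):
    · · · · · · ·
    · · · █ · · ·
    · · · · · █ ·
    · · · · · · █
    · · · · · · ·
    · · · · · · ·
    · · · · · · ·
    · · · · · · ·
    · · · · · · ·
    · · · · · · ·
    · · · · · · ·

Answer: [[3,1],[5,2],[6,3]]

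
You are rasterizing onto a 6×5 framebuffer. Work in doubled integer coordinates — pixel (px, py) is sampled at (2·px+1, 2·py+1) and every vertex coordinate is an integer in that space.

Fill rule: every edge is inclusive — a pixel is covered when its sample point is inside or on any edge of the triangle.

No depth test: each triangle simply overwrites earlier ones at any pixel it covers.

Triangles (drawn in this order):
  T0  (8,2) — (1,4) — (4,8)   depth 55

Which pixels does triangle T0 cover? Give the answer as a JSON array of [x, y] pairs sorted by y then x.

T0:
  2·area = 34  (B↔C swapped to make it positive)
  edge (8, 2)→(4, 8): d=(-4,6) inclusive
  edge (4, 8)→(1, 4): d=(-3,-4) inclusive
  edge (1, 4)→(8, 2): d=(7,-2) inclusive
    (2,1)@(5, 3): e=[14,19,1] → X
    (3,1)@(7, 3): e=[2,27,5] → X
    (4,1)@(9, 3): e=[-10,35,9] → .
    (1,2)@(3, 5): e=[18,5,11] → X
    (3,2)@(7, 5): e=[-6,21,19] → .
    (1,3)@(3, 7): e=[10,-1,25] → .
    (2,3)@(5, 7): e=[-2,7,29] → .
  covered (4 px):
    . . . . . .
    . . X X . .
    . X X . . .
    . . . . . .
    . . . . . .

Answer: [[2,1],[3,1],[1,2],[2,2]]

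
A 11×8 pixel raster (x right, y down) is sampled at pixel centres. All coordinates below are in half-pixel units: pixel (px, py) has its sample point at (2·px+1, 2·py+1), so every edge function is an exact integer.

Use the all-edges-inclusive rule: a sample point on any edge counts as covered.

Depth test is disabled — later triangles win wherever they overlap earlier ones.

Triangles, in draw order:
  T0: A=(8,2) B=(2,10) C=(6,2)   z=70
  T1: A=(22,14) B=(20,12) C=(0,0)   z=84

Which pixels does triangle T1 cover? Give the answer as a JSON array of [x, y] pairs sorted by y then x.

T0:
  2·area = 16
  edge (8, 2)→(2, 10): d=(-6,8) inclusive
  edge (2, 10)→(6, 2): d=(4,-8) inclusive
  edge (6, 2)→(8, 2): d=(2,0) inclusive
    (3,1)@(7, 3): e=[2,12,2] → █
    (4,1)@(9, 3): e=[-14,28,2] → ·
    (2,2)@(5, 5): e=[6,4,6] → █
    (3,2)@(7, 5): e=[-10,20,6] → ·
    (2,3)@(5, 7): e=[-6,12,10] → ·
  covered (2 px):
    · · · · · · · · · · ·
    · · · █ · · · · · · ·
    · · █ · · · · · · · ·
    · · · · · · · · · · ·
    · · · · · · · · · · ·
    · · · · · · · · · · ·
    · · · · · · · · · · ·
    · · · · · · · · · · ·
T1:
  2·area = 16  (B↔C swapped to make it positive)
  edge (22, 14)→(0, 0): d=(-22,-14) inclusive
  edge (0, 0)→(20, 12): d=(20,12) inclusive
  edge (20, 12)→(22, 14): d=(2,2) inclusive
    (4,0)@(9, 1): e=[104,-88,0] → ·  [on edge]
    (2,1)@(5, 3): e=[4,0,12] → █  [on edge]
    (3,1)@(7, 3): e=[32,-24,8] → ·
    (5,1)@(11, 3): e=[88,-72,0] → ·  [on edge]
    (2,2)@(5, 5): e=[-40,40,16] → ·
    (6,2)@(13, 5): e=[72,-56,0] → ·  [on edge]
    (5,3)@(11, 7): e=[0,8,8] → █  [on edge]
    (6,3)@(13, 7): e=[28,-16,4] → ·
    (7,3)@(15, 7): e=[56,-40,0] → ·  [on edge]
    (5,4)@(11, 9): e=[-44,48,12] → ·
    (7,4)@(15, 9): e=[12,0,4] → █  [on edge]
    (8,4)@(17, 9): e=[40,-24,0] → ·  [on edge]
    (9,5)@(19, 11): e=[24,-8,0] → ·  [on edge]
    (10,6)@(21, 13): e=[8,8,0] → █  [on edge]
  covered (4 px):
    · · · · · · · · · · ·
    · · █ · · · · · · · ·
    · · · · · · · · · · ·
    · · · · · █ · · · · ·
    · · · · · · · █ · · ·
    · · · · · · · · · · ·
    · · · · · · · · · · █
    · · · · · · · · · · ·

Result: [[2,1],[5,3],[7,4],[10,6]]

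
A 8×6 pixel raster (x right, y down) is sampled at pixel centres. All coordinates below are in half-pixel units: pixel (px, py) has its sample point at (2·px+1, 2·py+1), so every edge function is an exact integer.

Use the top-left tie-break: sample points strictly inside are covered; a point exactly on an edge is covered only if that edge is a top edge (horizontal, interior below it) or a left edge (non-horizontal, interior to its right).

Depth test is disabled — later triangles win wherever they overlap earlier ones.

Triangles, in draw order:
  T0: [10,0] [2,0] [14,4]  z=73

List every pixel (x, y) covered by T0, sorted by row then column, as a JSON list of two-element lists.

T0:
  2·area = 32  (B↔C swapped to make it positive)
  edge (10, 0)→(14, 4): d=(4,4) right/bottom  bias=-1
  edge (14, 4)→(2, 0): d=(-12,-4) top-left  bias=+0
  edge (2, 0)→(10, 0): d=(8,0) top-left  bias=+0
    (2,0)@(5, 1): e=[24,0,8] → #  [on edge]
    (3,0)@(7, 1): e=[16,8,8] → #
    (4,0)@(9, 1): e=[8,16,8] → #
    (5,0)@(11, 1): e=[0,24,8] → ·  [on edge]
    (2,1)@(5, 3): e=[32,-24,24] → ·
    (3,1)@(7, 3): e=[24,-16,24] → ·
    (4,1)@(9, 3): e=[16,-8,24] → ·
    (5,1)@(11, 3): e=[8,0,24] → #  [on edge]
    (6,1)@(13, 3): e=[0,8,24] → ·  [on edge]
    (5,2)@(11, 5): e=[16,-24,40] → ·
    (7,2)@(15, 5): e=[0,-8,40] → ·  [on edge]
  covered (4 px):
    · · # # # · · ·
    · · · · · # · ·
    · · · · · · · ·
    · · · · · · · ·
    · · · · · · · ·
    · · · · · · · ·

Result: [[2,0],[3,0],[4,0],[5,1]]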